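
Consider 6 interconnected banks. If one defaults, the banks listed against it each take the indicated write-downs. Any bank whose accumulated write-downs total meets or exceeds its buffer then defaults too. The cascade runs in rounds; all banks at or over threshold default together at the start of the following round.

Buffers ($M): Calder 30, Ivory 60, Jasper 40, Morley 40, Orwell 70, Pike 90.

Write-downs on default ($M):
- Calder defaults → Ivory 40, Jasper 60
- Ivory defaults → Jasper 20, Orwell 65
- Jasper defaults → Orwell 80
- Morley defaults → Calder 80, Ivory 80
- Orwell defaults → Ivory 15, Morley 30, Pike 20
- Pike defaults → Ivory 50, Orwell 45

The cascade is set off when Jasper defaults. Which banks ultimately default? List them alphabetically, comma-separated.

Jasper, Orwell

Round 1 — Jasper defaults (initial).
  Orwell: +80 → 80 ≥ 70
Round 2 — Orwell defaults.
  Ivory: +15 → 15 < 60
  Morley: +30 → 30 < 40
  Pike: +20 → 20 < 90
No further defaults.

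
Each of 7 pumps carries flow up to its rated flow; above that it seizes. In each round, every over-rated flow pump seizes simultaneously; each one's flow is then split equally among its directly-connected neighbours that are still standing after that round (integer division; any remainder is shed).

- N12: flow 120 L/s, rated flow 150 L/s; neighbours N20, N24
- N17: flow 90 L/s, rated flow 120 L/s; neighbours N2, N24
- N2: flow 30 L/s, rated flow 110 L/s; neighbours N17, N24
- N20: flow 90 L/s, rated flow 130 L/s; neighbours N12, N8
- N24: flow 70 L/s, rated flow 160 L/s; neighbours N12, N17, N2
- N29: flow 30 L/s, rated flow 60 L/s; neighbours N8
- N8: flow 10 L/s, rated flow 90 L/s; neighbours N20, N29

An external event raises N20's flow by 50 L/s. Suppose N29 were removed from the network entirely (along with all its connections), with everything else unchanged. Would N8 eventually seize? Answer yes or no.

With N29 removed:
Round 1 — N20 at 140 > 130. N20 seizes.
  N20 sheds 140 L/s to N12, N8: 70 each.
    N12: 120+70 = 190 > 150
    N8: 10+70 = 80 ≤ 90
Round 2 — N12 seizes.
  N12 sheds 190 L/s to N24: 190 each.
    N24: 70+190 = 260 > 160
Round 3 — N24 seizes.
  N24 sheds 260 L/s to N17, N2: 130 each.
    N17: 90+130 = 220 > 120
    N2: 30+130 = 160 > 110
Round 4 — N17, N2 seize.
  N17 sheds 220 L/s: no online neighbours, lost.
  N2 sheds 160 L/s: no online neighbours, lost.
No further seizures.

no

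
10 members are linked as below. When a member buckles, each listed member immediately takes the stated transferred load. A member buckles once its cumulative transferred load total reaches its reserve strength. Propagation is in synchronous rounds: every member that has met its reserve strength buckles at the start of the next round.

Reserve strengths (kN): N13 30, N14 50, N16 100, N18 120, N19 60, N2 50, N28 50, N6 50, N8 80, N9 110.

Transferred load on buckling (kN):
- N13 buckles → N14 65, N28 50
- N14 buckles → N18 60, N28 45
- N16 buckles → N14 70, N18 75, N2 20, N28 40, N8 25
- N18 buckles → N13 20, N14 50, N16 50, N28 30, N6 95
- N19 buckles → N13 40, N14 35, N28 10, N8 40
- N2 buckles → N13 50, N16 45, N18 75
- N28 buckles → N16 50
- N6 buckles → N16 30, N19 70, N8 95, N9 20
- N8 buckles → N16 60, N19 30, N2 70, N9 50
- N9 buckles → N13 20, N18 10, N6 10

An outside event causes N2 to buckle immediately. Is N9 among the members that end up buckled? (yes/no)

Round 1 — N2 buckles (initial).
  N13: +50 → 50 ≥ 30
  N16: +45 → 45 < 100
  N18: +75 → 75 < 120
Round 2 — N13 buckles.
  N14: +65 → 65 ≥ 50
  N28: +50 → 50 ≥ 50
Round 3 — N14, N28 buckle.
  N16: +50 → 95 < 100
  N18: +60 → 135 ≥ 120
Round 4 — N18 buckles.
  N16: +50 → 145 ≥ 100
  N6: +95 → 95 ≥ 50
Round 5 — N16, N6 buckle.
  N19: +70 → 70 ≥ 60
  N8: +25+95 → 120 ≥ 80
  N9: +20 → 20 < 110
Round 6 — N19, N8 buckle.
  N9: +50 → 70 < 110
No further bucklings.

no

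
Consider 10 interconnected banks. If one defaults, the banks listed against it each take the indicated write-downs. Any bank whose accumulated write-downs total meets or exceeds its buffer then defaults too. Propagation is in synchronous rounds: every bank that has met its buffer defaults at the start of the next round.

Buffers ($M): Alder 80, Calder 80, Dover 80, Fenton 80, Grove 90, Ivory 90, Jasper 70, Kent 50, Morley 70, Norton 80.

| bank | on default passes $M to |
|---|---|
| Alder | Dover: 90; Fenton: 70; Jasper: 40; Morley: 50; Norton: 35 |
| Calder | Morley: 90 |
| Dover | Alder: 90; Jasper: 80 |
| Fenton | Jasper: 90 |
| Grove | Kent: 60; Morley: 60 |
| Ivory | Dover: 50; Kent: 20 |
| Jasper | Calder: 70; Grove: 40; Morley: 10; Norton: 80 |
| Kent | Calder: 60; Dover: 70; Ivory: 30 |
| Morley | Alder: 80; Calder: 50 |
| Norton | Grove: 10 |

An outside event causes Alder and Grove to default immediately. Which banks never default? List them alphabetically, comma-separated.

Round 1 — Alder, Grove default (initial).
  Dover: +90 → 90 ≥ 80
  Fenton: +70 → 70 < 80
  Jasper: +40 → 40 < 70
  Kent: +60 → 60 ≥ 50
  Morley: +50+60 → 110 ≥ 70
  Norton: +35 → 35 < 80
Round 2 — Dover, Kent, Morley default.
  Calder: +60+50 → 110 ≥ 80
  Ivory: +30 → 30 < 90
  Jasper: +80 → 120 ≥ 70
Round 3 — Calder, Jasper default.
  Norton: +80 → 115 ≥ 80
Round 4 — Norton defaults.
No further defaults.

Fenton, Ivory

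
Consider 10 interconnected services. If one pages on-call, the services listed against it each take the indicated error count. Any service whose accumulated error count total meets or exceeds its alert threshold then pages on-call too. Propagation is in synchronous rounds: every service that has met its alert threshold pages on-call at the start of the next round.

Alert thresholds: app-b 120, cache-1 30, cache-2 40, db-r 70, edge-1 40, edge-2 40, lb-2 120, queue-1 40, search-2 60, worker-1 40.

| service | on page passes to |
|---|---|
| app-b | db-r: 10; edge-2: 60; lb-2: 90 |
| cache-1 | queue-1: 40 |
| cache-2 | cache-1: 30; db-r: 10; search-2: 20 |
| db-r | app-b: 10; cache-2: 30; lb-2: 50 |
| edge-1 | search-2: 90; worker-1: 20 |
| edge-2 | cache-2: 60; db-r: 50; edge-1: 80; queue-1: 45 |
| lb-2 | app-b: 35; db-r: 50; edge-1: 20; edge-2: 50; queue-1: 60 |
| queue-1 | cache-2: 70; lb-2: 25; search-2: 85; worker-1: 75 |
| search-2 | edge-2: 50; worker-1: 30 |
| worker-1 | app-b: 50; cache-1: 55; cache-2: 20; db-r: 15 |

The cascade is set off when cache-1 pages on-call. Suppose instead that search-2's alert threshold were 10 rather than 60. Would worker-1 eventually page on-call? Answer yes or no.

With search-2's alert threshold at 10:
Round 1 — cache-1 pages on-call (initial).
  queue-1: +40 → 40 ≥ 40
Round 2 — queue-1 pages on-call.
  cache-2: +70 → 70 ≥ 40
  lb-2: +25 → 25 < 120
  search-2: +85 → 85 ≥ 10
  worker-1: +75 → 75 ≥ 40
Round 3 — cache-2, search-2, worker-1 page on-call.
  app-b: +50 → 50 < 120
  db-r: +10+15 → 25 < 70
  edge-2: +50 → 50 ≥ 40
Round 4 — edge-2 pages on-call.
  db-r: +50 → 75 ≥ 70
  edge-1: +80 → 80 ≥ 40
Round 5 — db-r, edge-1 page on-call.
  app-b: +10 → 60 < 120
  lb-2: +50 → 75 < 120
No further pages.

yes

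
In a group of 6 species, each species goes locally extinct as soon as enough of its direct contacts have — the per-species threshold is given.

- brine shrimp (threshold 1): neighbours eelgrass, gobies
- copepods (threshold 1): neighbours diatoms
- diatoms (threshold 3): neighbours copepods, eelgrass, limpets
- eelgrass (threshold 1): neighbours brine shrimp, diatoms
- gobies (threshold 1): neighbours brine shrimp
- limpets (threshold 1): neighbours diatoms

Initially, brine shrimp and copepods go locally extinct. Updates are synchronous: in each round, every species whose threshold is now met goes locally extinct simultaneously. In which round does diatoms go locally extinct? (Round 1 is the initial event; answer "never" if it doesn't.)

Round 1 — brine shrimp, copepods go locally extinct (initial).
Round 2 — checking thresholds:
  diatoms: 1 of 3 neighbours < 3, below threshold.
  eelgrass: 1 of 2 neighbours ≥ 1, goes locally extinct.
  gobies: 1 of 1 neighbours ≥ 1, goes locally extinct.
Round 3 — no new extinctions; cascade stops.

never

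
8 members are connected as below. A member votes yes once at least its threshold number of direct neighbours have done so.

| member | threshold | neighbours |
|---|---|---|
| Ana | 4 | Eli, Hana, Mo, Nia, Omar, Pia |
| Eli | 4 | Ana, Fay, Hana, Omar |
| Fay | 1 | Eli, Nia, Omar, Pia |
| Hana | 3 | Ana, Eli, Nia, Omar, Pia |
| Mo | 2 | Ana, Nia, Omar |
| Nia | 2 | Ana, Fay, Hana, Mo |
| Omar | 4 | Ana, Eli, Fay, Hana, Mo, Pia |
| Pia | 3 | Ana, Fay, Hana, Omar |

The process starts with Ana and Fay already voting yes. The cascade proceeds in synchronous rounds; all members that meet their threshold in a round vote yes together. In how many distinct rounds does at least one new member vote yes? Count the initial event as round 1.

3

Round 1 — Ana, Fay vote yes (initial).
Round 2 — checking thresholds:
  Eli: 2 of 4 neighbours < 4, not yet.
  Hana: 1 of 5 neighbours < 3, not yet.
  Mo: 1 of 3 neighbours < 2, not yet.
  Nia: 2 of 4 neighbours ≥ 2, votes yes.
  Omar: 2 of 6 neighbours < 4, not yet.
  Pia: 2 of 4 neighbours < 3, not yet.
Round 3 — checking thresholds:
  Eli: 2 of 4 neighbours < 4, not yet.
  Hana: 2 of 5 neighbours < 3, not yet.
  Mo: 2 of 3 neighbours ≥ 2, votes yes.
  Omar: 2 of 6 neighbours < 4, not yet.
  Pia: 2 of 4 neighbours < 3, not yet.
Round 4 — no new yes votes; cascade stops.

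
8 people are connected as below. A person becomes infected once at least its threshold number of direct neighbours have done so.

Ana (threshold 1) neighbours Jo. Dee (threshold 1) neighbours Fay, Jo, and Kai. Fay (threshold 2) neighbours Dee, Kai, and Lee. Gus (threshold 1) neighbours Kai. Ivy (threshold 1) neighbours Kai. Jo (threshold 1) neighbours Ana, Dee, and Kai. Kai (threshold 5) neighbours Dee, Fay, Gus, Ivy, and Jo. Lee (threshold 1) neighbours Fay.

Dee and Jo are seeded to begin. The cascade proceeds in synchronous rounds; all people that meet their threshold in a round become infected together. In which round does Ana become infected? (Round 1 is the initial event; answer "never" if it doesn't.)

2

Round 1 — Dee, Jo become infected (initial).
Round 2 — checking thresholds:
  Ana: 1 of 1 neighbours ≥ 1, becomes infected.
  Fay: 1 of 3 neighbours < 2, not yet.
  Kai: 2 of 5 neighbours < 5, not yet.
Round 3 — no new infections; cascade stops.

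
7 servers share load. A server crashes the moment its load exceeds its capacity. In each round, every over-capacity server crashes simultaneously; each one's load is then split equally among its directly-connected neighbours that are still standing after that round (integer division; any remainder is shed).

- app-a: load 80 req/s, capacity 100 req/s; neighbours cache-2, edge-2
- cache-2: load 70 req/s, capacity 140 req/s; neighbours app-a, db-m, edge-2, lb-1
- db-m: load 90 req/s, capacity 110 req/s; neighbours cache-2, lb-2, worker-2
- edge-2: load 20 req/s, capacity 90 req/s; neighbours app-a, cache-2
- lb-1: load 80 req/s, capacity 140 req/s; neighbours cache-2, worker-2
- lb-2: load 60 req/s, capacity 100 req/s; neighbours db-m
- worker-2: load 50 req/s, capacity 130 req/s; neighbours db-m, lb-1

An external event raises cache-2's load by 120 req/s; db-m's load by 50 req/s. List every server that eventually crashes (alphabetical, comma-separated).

app-a, cache-2, db-m, edge-2, lb-1, lb-2, worker-2

Round 1 — cache-2 at 190 > 140; db-m at 140 > 110. cache-2, db-m crash.
  cache-2 sheds 190 req/s to app-a, edge-2, lb-1: 63 each (1 lost).
    app-a: 80+63 = 143 > 100
    edge-2: 20+63 = 83 ≤ 90
    lb-1: 80+63 = 143 > 140
  db-m sheds 140 req/s to lb-2, worker-2: 70 each.
    lb-2: 60+70 = 130 > 100
    worker-2: 50+70 = 120 ≤ 130
Round 2 — app-a, lb-1, lb-2 crash.
  app-a sheds 143 req/s to edge-2: 143 each.
    edge-2: 83+143 = 226 > 90
  lb-1 sheds 143 req/s to worker-2: 143 each.
    worker-2: 120+143 = 263 > 130
  lb-2 sheds 130 req/s: no online neighbours, lost.
Round 3 — edge-2, worker-2 crash.
  edge-2 sheds 226 req/s: no online neighbours, lost.
  worker-2 sheds 263 req/s: no online neighbours, lost.
No further crashes.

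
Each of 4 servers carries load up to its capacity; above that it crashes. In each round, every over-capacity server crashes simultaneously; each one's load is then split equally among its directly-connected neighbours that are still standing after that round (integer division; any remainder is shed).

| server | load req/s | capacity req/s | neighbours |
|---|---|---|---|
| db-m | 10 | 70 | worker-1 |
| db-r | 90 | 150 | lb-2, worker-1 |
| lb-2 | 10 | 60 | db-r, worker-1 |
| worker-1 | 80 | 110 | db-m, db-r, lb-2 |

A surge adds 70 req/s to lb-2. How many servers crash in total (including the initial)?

Round 1 — lb-2 at 80 > 60. lb-2 crashes.
  lb-2 sheds 80 req/s to db-r, worker-1: 40 each.
    db-r: 90+40 = 130 ≤ 150
    worker-1: 80+40 = 120 > 110
Round 2 — worker-1 crashes.
  worker-1 sheds 120 req/s to db-m, db-r: 60 each.
    db-m: 10+60 = 70 ≤ 70
    db-r: 130+60 = 190 > 150
Round 3 — db-r crashes.
  db-r sheds 190 req/s: no online neighbours, lost.
No further crashes.

3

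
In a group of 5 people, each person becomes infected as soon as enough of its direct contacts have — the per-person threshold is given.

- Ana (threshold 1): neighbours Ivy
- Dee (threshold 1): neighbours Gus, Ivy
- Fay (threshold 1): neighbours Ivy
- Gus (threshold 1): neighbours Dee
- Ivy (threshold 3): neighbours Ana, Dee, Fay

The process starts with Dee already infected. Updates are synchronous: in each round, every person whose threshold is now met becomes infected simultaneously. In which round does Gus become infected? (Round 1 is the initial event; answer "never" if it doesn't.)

2

Round 1 — Dee becomes infected (initial).
Round 2 — checking thresholds:
  Gus: 1 of 1 neighbours ≥ 1, becomes infected.
  Ivy: 1 of 3 neighbours < 3, not yet.
Round 3 — no new infections; cascade stops.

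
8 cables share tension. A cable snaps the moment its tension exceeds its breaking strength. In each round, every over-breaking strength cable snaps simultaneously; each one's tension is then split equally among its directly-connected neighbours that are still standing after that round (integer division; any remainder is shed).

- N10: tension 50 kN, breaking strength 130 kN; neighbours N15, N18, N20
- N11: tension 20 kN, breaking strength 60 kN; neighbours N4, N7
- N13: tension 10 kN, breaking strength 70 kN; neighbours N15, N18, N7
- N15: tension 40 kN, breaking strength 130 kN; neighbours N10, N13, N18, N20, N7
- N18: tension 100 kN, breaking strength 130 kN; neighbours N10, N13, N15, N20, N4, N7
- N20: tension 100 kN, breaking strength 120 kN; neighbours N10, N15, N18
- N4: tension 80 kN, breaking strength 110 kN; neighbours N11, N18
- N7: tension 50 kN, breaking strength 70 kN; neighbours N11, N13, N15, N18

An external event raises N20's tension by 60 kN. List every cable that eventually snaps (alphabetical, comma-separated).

N10, N13, N15, N18, N20, N7

Round 1 — N20 at 160 > 120. N20 snaps.
  N20 sheds 160 kN to N10, N15, N18: 53 each (1 lost).
    N10: 50+53 = 103 ≤ 130
    N15: 40+53 = 93 ≤ 130
    N18: 100+53 = 153 > 130
Round 2 — N18 snaps.
  N18 sheds 153 kN to N10, N13, N15, N4, N7: 30 each (3 lost).
    N10: 103+30 = 133 > 130
    N13: 10+30 = 40 ≤ 70
    N15: 93+30 = 123 ≤ 130
    N4: 80+30 = 110 ≤ 110
    N7: 50+30 = 80 > 70
Round 3 — N10, N7 snap.
  N10 sheds 133 kN to N15: 133 each.
    N15: 123+133 = 256 > 130
  N7 sheds 80 kN to N11, N13, N15: 26 each (2 lost).
    N11: 20+26 = 46 ≤ 60
    N13: 40+26 = 66 ≤ 70
    N15: 256+26 = 282 > 130
Round 4 — N15 snaps.
  N15 sheds 282 kN to N13: 282 each.
    N13: 66+282 = 348 > 70
Round 5 — N13 snaps.
  N13 sheds 348 kN: no online neighbours, lost.
No further breaks.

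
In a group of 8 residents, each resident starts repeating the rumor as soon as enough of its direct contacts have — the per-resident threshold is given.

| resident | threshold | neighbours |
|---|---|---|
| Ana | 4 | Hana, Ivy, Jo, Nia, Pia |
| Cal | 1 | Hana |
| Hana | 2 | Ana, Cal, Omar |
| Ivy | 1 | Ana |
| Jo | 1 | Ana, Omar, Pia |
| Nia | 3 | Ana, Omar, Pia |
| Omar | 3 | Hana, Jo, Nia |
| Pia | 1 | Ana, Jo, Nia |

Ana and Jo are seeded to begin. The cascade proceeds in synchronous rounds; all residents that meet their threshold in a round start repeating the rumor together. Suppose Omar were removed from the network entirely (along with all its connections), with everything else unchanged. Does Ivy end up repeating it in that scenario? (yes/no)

yes

With Omar removed:
Round 1 — Ana, Jo start repeating the rumor (initial).
Round 2 — checking thresholds:
  Hana: 1 of 2 neighbours < 2, holds.
  Ivy: 1 of 1 neighbours ≥ 1, starts repeating the rumor.
  Nia: 1 of 2 neighbours < 3, holds.
  Pia: 2 of 3 neighbours ≥ 1, starts repeating the rumor.
Round 3 — no new spreads; cascade stops.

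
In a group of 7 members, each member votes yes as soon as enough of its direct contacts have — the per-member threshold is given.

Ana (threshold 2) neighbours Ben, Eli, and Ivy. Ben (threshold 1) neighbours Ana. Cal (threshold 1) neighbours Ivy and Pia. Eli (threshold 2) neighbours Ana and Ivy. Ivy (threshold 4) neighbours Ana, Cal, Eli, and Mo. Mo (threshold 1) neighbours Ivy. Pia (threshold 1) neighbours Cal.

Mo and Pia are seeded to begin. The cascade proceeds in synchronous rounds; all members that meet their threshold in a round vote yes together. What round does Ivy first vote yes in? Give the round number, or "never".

never

Round 1 — Mo, Pia vote yes (initial).
Round 2 — checking thresholds:
  Cal: 1 of 2 neighbours ≥ 1, votes yes.
  Ivy: 1 of 4 neighbours < 4, holds.
Round 3 — no new yes votes; cascade stops.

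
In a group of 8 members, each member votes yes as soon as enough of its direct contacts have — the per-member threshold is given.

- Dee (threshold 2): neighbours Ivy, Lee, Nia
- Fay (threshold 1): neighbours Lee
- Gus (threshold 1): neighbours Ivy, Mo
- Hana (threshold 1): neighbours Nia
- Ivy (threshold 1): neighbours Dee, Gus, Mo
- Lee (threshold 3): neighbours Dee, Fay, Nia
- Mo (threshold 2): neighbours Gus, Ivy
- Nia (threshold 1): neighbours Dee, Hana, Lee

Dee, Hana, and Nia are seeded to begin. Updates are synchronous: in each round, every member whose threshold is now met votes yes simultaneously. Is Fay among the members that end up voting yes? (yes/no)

Round 1 — Dee, Hana, Nia vote yes (initial).
Round 2 — checking thresholds:
  Ivy: 1 of 3 neighbours ≥ 1, votes yes.
  Lee: 2 of 3 neighbours < 3, below threshold.
Round 3 — checking thresholds:
  Gus: 1 of 2 neighbours ≥ 1, votes yes.
  Lee: 2 of 3 neighbours < 3, below threshold.
  Mo: 1 of 2 neighbours < 2, below threshold.
Round 4 — checking thresholds:
  Lee: 2 of 3 neighbours < 3, below threshold.
  Mo: 2 of 2 neighbours ≥ 2, votes yes.
Round 5 — no new yes votes; cascade stops.

no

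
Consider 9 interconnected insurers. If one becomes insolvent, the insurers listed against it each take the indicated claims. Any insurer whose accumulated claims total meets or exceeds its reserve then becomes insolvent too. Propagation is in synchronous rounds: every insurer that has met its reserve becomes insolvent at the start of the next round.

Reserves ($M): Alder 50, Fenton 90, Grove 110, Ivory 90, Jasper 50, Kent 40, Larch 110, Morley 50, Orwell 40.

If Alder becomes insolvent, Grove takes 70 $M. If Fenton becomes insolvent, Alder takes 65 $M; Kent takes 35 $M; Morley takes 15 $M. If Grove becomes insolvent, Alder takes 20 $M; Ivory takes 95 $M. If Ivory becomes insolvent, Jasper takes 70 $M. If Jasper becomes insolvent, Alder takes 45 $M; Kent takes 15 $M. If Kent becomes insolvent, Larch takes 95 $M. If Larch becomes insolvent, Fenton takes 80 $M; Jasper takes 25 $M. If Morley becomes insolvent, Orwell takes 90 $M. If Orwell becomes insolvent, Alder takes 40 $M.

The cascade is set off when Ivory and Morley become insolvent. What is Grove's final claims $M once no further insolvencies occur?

Round 1 — Ivory, Morley become insolvent (initial).
  Jasper: +70 → 70 ≥ 50
  Orwell: +90 → 90 ≥ 40
Round 2 — Jasper, Orwell become insolvent.
  Alder: +45+40 → 85 ≥ 50
  Kent: +15 → 15 < 40
Round 3 — Alder becomes insolvent.
  Grove: +70 → 70 < 110
No further insolvencies.

70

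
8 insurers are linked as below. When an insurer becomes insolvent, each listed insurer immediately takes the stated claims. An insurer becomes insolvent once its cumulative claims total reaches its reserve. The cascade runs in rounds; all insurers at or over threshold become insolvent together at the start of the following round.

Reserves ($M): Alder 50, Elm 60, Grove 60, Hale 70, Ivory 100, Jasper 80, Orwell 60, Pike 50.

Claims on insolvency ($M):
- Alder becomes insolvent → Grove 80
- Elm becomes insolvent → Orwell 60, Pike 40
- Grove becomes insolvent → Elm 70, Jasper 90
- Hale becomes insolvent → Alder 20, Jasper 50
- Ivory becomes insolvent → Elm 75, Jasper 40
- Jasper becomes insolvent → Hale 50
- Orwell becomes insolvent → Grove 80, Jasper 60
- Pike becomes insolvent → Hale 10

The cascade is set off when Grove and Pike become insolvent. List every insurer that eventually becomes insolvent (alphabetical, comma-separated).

Round 1 — Grove, Pike become insolvent (initial).
  Elm: +70 → 70 ≥ 60
  Hale: +10 → 10 < 70
  Jasper: +90 → 90 ≥ 80
Round 2 — Elm, Jasper become insolvent.
  Hale: +50 → 60 < 70
  Orwell: +60 → 60 ≥ 60
Round 3 — Orwell becomes insolvent.
No further insolvencies.

Elm, Grove, Jasper, Orwell, Pike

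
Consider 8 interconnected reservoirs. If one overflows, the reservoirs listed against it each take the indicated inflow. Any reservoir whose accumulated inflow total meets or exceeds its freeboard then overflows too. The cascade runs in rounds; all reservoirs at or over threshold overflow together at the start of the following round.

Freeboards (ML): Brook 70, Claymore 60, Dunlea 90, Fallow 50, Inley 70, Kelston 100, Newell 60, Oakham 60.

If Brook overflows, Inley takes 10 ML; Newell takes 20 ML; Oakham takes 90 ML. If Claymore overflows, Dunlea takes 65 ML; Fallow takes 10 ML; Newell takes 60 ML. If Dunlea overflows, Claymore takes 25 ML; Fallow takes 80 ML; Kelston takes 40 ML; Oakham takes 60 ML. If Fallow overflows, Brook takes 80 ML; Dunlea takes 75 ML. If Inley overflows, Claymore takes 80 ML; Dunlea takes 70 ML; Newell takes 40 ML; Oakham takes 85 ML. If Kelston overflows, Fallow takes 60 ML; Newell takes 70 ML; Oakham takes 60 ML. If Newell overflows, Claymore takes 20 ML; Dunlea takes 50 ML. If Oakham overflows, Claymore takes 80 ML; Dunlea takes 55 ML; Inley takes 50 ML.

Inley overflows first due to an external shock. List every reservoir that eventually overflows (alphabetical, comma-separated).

Brook, Claymore, Dunlea, Fallow, Inley, Newell, Oakham

Round 1 — Inley overflows (initial).
  Claymore: +80 → 80 ≥ 60
  Dunlea: +70 → 70 < 90
  Newell: +40 → 40 < 60
  Oakham: +85 → 85 ≥ 60
Round 2 — Claymore, Oakham overflow.
  Dunlea: +65+55 → 190 ≥ 90
  Fallow: +10 → 10 < 50
  Newell: +60 → 100 ≥ 60
Round 3 — Dunlea, Newell overflow.
  Fallow: +80 → 90 ≥ 50
  Kelston: +40 → 40 < 100
Round 4 — Fallow overflows.
  Brook: +80 → 80 ≥ 70
Round 5 — Brook overflows.
No further overflows.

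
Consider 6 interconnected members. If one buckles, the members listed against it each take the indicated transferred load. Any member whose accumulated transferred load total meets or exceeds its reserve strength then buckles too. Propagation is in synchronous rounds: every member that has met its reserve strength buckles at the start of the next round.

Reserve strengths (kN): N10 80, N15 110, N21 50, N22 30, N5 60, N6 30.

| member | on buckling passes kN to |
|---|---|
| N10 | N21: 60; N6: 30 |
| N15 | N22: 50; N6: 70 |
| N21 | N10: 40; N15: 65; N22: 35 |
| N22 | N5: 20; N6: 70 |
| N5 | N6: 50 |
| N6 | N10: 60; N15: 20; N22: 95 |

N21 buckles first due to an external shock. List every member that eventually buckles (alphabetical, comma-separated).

N10, N21, N22, N6

Round 1 — N21 buckles (initial).
  N10: +40 → 40 < 80
  N15: +65 → 65 < 110
  N22: +35 → 35 ≥ 30
Round 2 — N22 buckles.
  N5: +20 → 20 < 60
  N6: +70 → 70 ≥ 30
Round 3 — N6 buckles.
  N10: +60 → 100 ≥ 80
  N15: +20 → 85 < 110
Round 4 — N10 buckles.
No further bucklings.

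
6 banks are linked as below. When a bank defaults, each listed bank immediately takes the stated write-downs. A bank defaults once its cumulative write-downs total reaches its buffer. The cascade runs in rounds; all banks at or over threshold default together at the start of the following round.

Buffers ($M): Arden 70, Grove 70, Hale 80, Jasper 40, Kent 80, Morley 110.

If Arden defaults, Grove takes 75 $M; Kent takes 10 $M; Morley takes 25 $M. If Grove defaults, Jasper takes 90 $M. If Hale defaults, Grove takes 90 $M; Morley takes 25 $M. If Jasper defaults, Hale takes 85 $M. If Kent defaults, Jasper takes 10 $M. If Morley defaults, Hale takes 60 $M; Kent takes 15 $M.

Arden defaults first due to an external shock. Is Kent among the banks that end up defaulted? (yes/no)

no

Round 1 — Arden defaults (initial).
  Grove: +75 → 75 ≥ 70
  Kent: +10 → 10 < 80
  Morley: +25 → 25 < 110
Round 2 — Grove defaults.
  Jasper: +90 → 90 ≥ 40
Round 3 — Jasper defaults.
  Hale: +85 → 85 ≥ 80
Round 4 — Hale defaults.
  Morley: +25 → 50 < 110
No further defaults.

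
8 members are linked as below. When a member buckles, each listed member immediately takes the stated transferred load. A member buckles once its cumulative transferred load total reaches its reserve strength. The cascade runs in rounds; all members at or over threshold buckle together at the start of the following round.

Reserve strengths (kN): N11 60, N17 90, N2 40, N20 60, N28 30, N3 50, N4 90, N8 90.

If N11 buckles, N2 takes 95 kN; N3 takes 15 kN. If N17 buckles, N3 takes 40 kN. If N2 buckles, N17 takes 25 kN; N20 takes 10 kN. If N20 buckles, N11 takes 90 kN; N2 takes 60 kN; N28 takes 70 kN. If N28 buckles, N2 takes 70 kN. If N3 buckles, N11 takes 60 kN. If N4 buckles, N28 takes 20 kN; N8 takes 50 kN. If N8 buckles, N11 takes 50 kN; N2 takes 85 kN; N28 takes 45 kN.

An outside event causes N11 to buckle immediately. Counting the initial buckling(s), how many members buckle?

2

Round 1 — N11 buckles (initial).
  N2: +95 → 95 ≥ 40
  N3: +15 → 15 < 50
Round 2 — N2 buckles.
  N17: +25 → 25 < 90
  N20: +10 → 10 < 60
No further bucklings.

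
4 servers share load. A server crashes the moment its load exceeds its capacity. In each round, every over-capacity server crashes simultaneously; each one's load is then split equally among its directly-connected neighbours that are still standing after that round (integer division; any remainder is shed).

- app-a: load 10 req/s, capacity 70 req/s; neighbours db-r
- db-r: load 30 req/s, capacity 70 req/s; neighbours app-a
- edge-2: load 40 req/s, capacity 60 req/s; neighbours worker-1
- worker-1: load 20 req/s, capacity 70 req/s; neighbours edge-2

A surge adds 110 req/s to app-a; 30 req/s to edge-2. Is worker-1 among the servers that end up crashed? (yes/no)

yes

Round 1 — app-a at 120 > 70; edge-2 at 70 > 60. app-a, edge-2 crash.
  app-a sheds 120 req/s to db-r: 120 each.
    db-r: 30+120 = 150 > 70
  edge-2 sheds 70 req/s to worker-1: 70 each.
    worker-1: 20+70 = 90 > 70
Round 2 — db-r, worker-1 crash.
  db-r sheds 150 req/s: no online neighbours, lost.
  worker-1 sheds 90 req/s: no online neighbours, lost.
No further crashes.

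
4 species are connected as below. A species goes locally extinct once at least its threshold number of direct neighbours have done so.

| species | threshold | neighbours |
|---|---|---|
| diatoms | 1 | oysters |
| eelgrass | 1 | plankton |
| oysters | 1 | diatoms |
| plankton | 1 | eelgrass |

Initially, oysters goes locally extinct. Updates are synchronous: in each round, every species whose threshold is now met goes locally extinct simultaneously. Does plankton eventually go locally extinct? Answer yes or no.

Round 1 — oysters goes locally extinct (initial).
Round 2 — checking thresholds:
  diatoms: 1 of 1 neighbours ≥ 1, goes locally extinct.
Round 3 — no new extinctions; cascade stops.

no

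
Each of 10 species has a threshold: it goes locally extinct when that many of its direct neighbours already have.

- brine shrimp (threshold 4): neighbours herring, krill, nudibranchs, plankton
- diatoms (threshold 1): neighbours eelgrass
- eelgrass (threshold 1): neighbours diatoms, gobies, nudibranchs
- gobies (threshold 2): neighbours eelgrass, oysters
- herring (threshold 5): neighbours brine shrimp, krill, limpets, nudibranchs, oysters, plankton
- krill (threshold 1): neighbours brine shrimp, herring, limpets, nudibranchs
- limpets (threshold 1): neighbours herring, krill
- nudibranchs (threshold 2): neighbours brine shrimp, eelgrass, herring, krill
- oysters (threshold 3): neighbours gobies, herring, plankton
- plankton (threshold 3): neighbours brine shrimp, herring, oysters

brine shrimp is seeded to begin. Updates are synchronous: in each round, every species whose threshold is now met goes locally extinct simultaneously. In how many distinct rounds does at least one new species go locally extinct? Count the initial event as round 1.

5

Round 1 — brine shrimp goes locally extinct (initial).
Round 2 — checking thresholds:
  herring: 1 of 6 neighbours < 5, holds.
  krill: 1 of 4 neighbours ≥ 1, goes locally extinct.
  nudibranchs: 1 of 4 neighbours < 2, holds.
  plankton: 1 of 3 neighbours < 3, holds.
Round 3 — checking thresholds:
  herring: 2 of 6 neighbours < 5, holds.
  limpets: 1 of 2 neighbours ≥ 1, goes locally extinct.
  nudibranchs: 2 of 4 neighbours ≥ 2, goes locally extinct.
  plankton: 1 of 3 neighbours < 3, holds.
Round 4 — checking thresholds:
  eelgrass: 1 of 3 neighbours ≥ 1, goes locally extinct.
  herring: 4 of 6 neighbours < 5, holds.
  plankton: 1 of 3 neighbours < 3, holds.
Round 5 — checking thresholds:
  diatoms: 1 of 1 neighbours ≥ 1, goes locally extinct.
  gobies: 1 of 2 neighbours < 2, holds.
  herring: 4 of 6 neighbours < 5, holds.
  plankton: 1 of 3 neighbours < 3, holds.
Round 6 — no new extinctions; cascade stops.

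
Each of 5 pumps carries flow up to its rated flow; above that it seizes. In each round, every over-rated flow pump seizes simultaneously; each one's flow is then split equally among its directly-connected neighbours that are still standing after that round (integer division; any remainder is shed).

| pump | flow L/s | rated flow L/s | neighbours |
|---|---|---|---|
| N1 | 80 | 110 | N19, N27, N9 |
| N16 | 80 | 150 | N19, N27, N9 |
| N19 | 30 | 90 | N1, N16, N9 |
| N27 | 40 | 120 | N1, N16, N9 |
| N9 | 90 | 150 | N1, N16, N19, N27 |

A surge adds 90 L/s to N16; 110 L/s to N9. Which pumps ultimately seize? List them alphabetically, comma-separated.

Round 1 — N16 at 170 > 150; N9 at 200 > 150. N16, N9 seize.
  N16 sheds 170 L/s to N19, N27: 85 each.
    N19: 30+85 = 115 > 90
    N27: 40+85 = 125 > 120
  N9 sheds 200 L/s to N1, N19, N27: 66 each (2 lost).
    N1: 80+66 = 146 > 110
    N19: 115+66 = 181 > 90
    N27: 125+66 = 191 > 120
Round 2 — N1, N19, N27 seize.
  N1 sheds 146 L/s: no online neighbours, lost.
  N19 sheds 181 L/s: no online neighbours, lost.
  N27 sheds 191 L/s: no online neighbours, lost.
No further seizures.

N1, N16, N19, N27, N9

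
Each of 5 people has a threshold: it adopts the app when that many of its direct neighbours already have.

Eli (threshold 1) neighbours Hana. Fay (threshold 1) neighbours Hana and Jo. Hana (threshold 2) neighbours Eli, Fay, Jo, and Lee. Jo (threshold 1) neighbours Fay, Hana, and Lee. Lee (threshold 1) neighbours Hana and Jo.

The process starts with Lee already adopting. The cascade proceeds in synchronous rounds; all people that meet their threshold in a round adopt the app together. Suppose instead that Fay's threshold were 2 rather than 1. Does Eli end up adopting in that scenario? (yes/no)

With Fay's threshold at 2:
Round 1 — Lee adopts the app (initial).
Round 2 — checking thresholds:
  Hana: 1 of 4 neighbours < 2, below threshold.
  Jo: 1 of 3 neighbours ≥ 1, adopts the app.
Round 3 — checking thresholds:
  Fay: 1 of 2 neighbours < 2, below threshold.
  Hana: 2 of 4 neighbours ≥ 2, adopts the app.
Round 4 — checking thresholds:
  Eli: 1 of 1 neighbours ≥ 1, adopts the app.
  Fay: 2 of 2 neighbours ≥ 2, adopts the app.
Round 5 — no new adoptions; cascade stops.

yes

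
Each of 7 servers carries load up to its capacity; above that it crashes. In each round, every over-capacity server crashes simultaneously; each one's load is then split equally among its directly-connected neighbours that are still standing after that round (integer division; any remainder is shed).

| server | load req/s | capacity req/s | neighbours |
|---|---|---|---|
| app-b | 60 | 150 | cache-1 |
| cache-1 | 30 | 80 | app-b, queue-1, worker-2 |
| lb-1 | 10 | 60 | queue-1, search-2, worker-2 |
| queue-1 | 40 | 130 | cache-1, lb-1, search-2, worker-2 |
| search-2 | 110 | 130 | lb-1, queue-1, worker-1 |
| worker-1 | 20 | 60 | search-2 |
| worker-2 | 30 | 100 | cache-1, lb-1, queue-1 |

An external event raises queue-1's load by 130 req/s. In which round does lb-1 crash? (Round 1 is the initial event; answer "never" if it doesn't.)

3

Round 1 — queue-1 at 170 > 130. queue-1 crashes.
  queue-1 sheds 170 req/s to cache-1, lb-1, search-2, worker-2: 42 each (2 lost).
    cache-1: 30+42 = 72 ≤ 80
    lb-1: 10+42 = 52 ≤ 60
    search-2: 110+42 = 152 > 130
    worker-2: 30+42 = 72 ≤ 100
Round 2 — search-2 crashes.
  search-2 sheds 152 req/s to lb-1, worker-1: 76 each.
    lb-1: 52+76 = 128 > 60
    worker-1: 20+76 = 96 > 60
Round 3 — lb-1, worker-1 crash.
  lb-1 sheds 128 req/s to worker-2: 128 each.
    worker-2: 72+128 = 200 > 100
  worker-1 sheds 96 req/s: no online neighbours, lost.
Round 4 — worker-2 crashes.
  worker-2 sheds 200 req/s to cache-1: 200 each.
    cache-1: 72+200 = 272 > 80
Round 5 — cache-1 crashes.
  cache-1 sheds 272 req/s to app-b: 272 each.
    app-b: 60+272 = 332 > 150
Round 6 — app-b crashes.
  app-b sheds 332 req/s: no online neighbours, lost.
No further crashes.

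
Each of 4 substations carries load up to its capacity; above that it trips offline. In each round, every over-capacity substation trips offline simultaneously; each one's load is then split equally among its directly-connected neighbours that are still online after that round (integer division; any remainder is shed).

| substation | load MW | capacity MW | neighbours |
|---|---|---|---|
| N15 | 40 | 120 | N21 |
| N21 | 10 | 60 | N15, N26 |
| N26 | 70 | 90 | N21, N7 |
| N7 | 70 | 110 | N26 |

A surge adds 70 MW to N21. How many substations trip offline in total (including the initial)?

3

Round 1 — N21 at 80 > 60. N21 trips offline.
  N21 sheds 80 MW to N15, N26: 40 each.
    N15: 40+40 = 80 ≤ 120
    N26: 70+40 = 110 > 90
Round 2 — N26 trips offline.
  N26 sheds 110 MW to N7: 110 each.
    N7: 70+110 = 180 > 110
Round 3 — N7 trips offline.
  N7 sheds 180 MW: no online neighbours, lost.
No further trips.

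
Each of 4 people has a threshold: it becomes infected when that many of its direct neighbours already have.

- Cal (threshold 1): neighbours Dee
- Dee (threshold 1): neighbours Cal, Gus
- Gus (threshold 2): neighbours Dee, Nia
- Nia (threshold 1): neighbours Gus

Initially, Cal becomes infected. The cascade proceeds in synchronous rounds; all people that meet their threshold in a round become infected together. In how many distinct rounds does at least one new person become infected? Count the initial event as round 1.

Round 1 — Cal becomes infected (initial).
Round 2 — checking thresholds:
  Dee: 1 of 2 neighbours ≥ 1, becomes infected.
Round 3 — no new infections; cascade stops.

2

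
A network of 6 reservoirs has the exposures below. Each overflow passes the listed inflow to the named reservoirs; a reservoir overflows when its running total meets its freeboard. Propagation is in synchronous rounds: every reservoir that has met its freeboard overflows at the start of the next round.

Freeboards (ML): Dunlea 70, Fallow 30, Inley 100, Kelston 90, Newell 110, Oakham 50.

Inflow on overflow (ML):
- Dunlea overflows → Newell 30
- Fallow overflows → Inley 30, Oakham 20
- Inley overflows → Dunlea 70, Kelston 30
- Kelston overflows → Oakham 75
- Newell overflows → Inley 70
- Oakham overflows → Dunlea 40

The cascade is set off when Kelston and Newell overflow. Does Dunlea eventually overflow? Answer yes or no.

Round 1 — Kelston, Newell overflow (initial).
  Inley: +70 → 70 < 100
  Oakham: +75 → 75 ≥ 50
Round 2 — Oakham overflows.
  Dunlea: +40 → 40 < 70
No further overflows.

no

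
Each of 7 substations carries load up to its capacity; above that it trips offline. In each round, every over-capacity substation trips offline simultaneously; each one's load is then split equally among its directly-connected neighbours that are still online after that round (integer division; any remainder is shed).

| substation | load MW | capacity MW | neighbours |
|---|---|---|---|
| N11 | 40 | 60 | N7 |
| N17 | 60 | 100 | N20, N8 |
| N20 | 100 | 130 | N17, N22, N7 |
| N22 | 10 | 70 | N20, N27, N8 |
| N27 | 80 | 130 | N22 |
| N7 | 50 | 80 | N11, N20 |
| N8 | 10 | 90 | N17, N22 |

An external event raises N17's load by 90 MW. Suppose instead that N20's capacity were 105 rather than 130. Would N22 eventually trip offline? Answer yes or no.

yes

With N20's capacity at 105:
Round 1 — N17 at 150 > 100. N17 trips offline.
  N17 sheds 150 MW to N20, N8: 75 each.
    N20: 100+75 = 175 > 105
    N8: 10+75 = 85 ≤ 90
Round 2 — N20 trips offline.
  N20 sheds 175 MW to N22, N7: 87 each (1 lost).
    N22: 10+87 = 97 > 70
    N7: 50+87 = 137 > 80
Round 3 — N22, N7 trip offline.
  N22 sheds 97 MW to N27, N8: 48 each (1 lost).
    N27: 80+48 = 128 ≤ 130
    N8: 85+48 = 133 > 90
  N7 sheds 137 MW to N11: 137 each.
    N11: 40+137 = 177 > 60
Round 4 — N11, N8 trip offline.
  N11 sheds 177 MW: no online neighbours, lost.
  N8 sheds 133 MW: no online neighbours, lost.
No further trips.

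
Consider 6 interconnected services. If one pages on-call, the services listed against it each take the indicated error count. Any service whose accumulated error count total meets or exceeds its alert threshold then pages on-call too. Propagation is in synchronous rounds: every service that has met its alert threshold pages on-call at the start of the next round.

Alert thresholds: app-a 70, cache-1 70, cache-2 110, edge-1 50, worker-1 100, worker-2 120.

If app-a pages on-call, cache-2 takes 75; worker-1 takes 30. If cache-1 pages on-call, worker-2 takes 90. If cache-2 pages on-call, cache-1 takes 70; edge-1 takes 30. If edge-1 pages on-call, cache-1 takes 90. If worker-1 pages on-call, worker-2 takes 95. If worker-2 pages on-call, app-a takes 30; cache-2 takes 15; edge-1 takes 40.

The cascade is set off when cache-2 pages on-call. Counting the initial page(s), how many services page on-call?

Round 1 — cache-2 pages on-call (initial).
  cache-1: +70 → 70 ≥ 70
  edge-1: +30 → 30 < 50
Round 2 — cache-1 pages on-call.
  worker-2: +90 → 90 < 120
No further pages.

2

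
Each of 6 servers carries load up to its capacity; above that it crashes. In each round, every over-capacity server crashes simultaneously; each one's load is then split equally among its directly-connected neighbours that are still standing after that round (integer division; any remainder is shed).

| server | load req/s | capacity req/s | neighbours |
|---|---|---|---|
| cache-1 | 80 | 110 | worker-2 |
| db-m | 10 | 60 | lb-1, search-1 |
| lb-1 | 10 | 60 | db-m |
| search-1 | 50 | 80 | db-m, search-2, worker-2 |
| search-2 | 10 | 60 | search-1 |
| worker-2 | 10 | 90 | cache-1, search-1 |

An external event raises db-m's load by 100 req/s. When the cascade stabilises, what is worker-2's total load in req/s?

Round 1 — db-m at 110 > 60. db-m crashes.
  db-m sheds 110 req/s to lb-1, search-1: 55 each.
    lb-1: 10+55 = 65 > 60
    search-1: 50+55 = 105 > 80
Round 2 — lb-1, search-1 crash.
  lb-1 sheds 65 req/s: no online neighbours, lost.
  search-1 sheds 105 req/s to search-2, worker-2: 52 each (1 lost).
    search-2: 10+52 = 62 > 60
    worker-2: 10+52 = 62 ≤ 90
Round 3 — search-2 crashes.
  search-2 sheds 62 req/s: no online neighbours, lost.
No further crashes.

62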